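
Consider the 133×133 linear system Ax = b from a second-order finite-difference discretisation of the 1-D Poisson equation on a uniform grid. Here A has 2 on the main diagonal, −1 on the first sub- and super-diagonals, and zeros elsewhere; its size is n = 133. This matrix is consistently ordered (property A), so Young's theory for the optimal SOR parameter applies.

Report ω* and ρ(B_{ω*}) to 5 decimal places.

ρ_J = max_k |cos(kπ/134)| = cos(π/134) = 0.99973
√(1−ρ_J²) simplifies to sin(π/134) = 0.023443.
ω* = 2 / (1 + 0.023443) = 2 / 1.023443 ≈ 1.95419.
Hence ρ(B_{ω*}) = 1.95419 − 1 = 0.95419.

ω* = 1.95419, ρ_SOR = 0.95419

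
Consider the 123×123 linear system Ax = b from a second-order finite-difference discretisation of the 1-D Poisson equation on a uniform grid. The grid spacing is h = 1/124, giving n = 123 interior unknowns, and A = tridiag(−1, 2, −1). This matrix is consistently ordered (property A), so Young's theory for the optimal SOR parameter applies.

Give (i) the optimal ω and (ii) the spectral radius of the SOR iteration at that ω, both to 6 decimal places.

½·tridiag(1,0,1) at n=123: λ_k = cos(kπ/124); max |λ| at k=1 ⇒ ρ_J = cos(π/124) ≈ 0.999679.
√(1−ρ_J²) = |sin(π/124)| = 0.0253327
[ω*] 2 ÷ (1 + 0.0253327) = 2 ÷ 1.0253327 = 1.950586.
[ρ_SOR] ω* − 1 = 0.950586.

ω* = 1.950586, ρ_SOR = 0.950586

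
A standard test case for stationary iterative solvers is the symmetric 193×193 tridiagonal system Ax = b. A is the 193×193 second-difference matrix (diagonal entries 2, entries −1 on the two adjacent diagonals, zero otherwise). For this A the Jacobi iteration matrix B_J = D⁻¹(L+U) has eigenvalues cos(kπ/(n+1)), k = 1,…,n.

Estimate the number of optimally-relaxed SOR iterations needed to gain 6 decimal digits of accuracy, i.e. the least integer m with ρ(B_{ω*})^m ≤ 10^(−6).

m = 427

ρ_J = max_k |cos(kπ/194)| = cos(π/194) = 0.9998689
√(1 − cos²(π/194)) = sin(π/194) ≈ 0.0161931.
Then 2/(1+√(1−ρ_J²)) = 2/(1+0.0161931); ω* = 2/1.0161931 = 1.9681299.
ρ(B_{ω*}) = ω*−1 = 0.9681299
m ≥ 6·ln10 / (−ln 0.9681299) = 426.549; smallest integer m = 427.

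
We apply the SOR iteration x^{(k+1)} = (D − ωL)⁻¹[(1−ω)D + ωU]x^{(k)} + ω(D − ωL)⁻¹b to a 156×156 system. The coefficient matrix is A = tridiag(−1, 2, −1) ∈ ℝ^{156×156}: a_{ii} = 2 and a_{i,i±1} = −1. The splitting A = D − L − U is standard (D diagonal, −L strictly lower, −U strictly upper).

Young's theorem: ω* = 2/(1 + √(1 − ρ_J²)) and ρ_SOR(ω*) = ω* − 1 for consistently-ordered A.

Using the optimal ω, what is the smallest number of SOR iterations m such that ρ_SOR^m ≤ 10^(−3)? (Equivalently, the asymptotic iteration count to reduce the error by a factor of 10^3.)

m = 173

With n=156, ρ(Jacobi) = cos(π/157) = 0.9997998.
root = sin(π/157) = 0.0200088  (since 1−cos² = sin²).
ω* = 2 / (1 + 0.0200088) = 2 / 1.0200088 ≈ 1.9607674.
ρ_SOR = ω* − 1 = 1.9607674 − 1 = 0.9607674.
m ≥ 3·ln10 / (−ln 0.9607674) = 172.595; smallest integer m = 173.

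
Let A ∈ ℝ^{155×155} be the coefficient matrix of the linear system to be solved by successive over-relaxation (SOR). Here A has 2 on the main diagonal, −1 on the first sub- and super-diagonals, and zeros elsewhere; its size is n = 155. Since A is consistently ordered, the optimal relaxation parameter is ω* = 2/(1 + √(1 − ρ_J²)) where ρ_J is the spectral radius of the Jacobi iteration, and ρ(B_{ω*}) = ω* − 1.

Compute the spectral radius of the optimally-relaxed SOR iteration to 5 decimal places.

spectrum of D⁻¹(L+U) = {cos(kπ/156) : 1≤k≤155}; ρ_J = cos(π/156) = 0.99980.
1 − cos²(π/156) = sin²(π/156) ⇒ √(1−ρ_J²) = sin(π/156) = 0.020137.
ω* = 2/(1 + 0.020137) = 2/1.020137 = 1.96052.
[ρ_SOR] ω* − 1 = 0.96052.

ρ_SOR = 0.96052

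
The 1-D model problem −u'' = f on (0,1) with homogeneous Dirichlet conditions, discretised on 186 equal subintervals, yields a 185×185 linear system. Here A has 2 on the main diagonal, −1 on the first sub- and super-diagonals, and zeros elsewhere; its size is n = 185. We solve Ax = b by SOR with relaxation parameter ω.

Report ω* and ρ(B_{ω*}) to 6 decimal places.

With n=185, ρ(Jacobi) = cos(π/186) = 0.999857.
√(1 − cos²(π/186)) = sin(π/186) ≈ 0.0168895.
[ω*] 2 ÷ (1 + 0.0168895) = 2 ÷ 1.0168895 = 1.966782.
ρ_SOR = ω* − 1 ≈ 0.966782.

ω* = 1.966782, ρ_SOR = 0.966782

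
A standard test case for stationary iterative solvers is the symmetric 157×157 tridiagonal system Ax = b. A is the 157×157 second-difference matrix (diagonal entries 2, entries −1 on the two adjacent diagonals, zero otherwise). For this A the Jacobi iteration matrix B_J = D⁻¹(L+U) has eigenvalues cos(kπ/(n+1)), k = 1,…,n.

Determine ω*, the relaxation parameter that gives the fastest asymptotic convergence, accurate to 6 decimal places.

ω* = 1.961011

With n=157, ρ(Jacobi) = cos(π/158) = 0.999802.
√(1−ρ_J²) simplifies to sin(π/158) = 0.0198822.
Young: ω* = 2/(1+√(1−ρ_J²)) = 2/(1+0.0198822) = 2/1.0198822 = 1.961011.
[ρ_SOR] ω* − 1 = 0.961011.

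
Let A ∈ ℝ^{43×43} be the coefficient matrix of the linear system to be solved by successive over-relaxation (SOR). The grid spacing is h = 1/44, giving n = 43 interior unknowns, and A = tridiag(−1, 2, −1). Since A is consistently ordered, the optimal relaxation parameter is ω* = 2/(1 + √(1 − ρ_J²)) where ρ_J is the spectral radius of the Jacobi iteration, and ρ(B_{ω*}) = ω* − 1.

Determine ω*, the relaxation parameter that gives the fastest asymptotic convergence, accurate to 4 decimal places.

[ρ_J] n=43: ρ(B_J) = cos(π/(n+1)) = cos(π/44) = 0.9975.
√(1−ρ_J²) simplifies to sin(π/44) = 0.07134.
[ω*] 2 ÷ (1 + 0.07134) = 2 ÷ 1.07134 = 1.8668.
ρ(B_{ω*}) = ω*−1 = 0.8668

ω* = 1.8668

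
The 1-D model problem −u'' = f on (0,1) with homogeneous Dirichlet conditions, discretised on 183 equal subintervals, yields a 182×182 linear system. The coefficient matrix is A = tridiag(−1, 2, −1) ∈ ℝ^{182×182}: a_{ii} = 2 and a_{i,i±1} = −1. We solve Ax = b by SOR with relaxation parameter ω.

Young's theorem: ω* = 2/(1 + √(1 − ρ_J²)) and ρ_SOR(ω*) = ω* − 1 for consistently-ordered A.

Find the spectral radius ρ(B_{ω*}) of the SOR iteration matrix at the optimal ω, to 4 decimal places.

ρ_J = max_k |cos(kπ/183)| = cos(π/183) = 0.9999
√(1−ρ_J²) = |sin(π/183)| = 0.01717
[ω*] 2 ÷ (1 + 0.01717) = 2 ÷ 1.01717 = 1.9662.
ρ(B_{ω*}) = ω*−1 = 0.9662

ρ_SOR = 0.9662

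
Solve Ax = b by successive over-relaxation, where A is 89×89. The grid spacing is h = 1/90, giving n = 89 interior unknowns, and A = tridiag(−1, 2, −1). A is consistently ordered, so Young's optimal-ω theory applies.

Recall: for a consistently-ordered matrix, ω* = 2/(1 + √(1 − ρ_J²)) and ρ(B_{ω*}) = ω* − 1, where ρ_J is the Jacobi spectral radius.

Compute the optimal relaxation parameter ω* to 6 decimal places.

ω* = 1.932555

½·tridiag(1,0,1) at n=89: λ_k = cos(kπ/90); max |λ| at k=1 ⇒ ρ_J = cos(π/90) ≈ 0.999391.
√(1−ρ_J²) simplifies to sin(π/90) = 0.0348995.
Young: ω* = 2/(1+√(1−ρ_J²)) = 2/(1+0.0348995) = 2/1.0348995 = 1.932555.
At ω = 1.932555 every |λ(B_ω)| = ω−1, so ρ_SOR = 0.932555.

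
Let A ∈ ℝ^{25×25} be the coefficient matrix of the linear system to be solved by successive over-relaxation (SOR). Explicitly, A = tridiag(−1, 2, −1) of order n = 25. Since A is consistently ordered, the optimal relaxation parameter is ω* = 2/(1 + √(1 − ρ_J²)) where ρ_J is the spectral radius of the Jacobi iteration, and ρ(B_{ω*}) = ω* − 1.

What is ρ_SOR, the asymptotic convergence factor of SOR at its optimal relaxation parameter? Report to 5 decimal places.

n=25: λ(B_J) = 1 − λ(A)/2 = cos(kπ/26); k=1 gives ρ_J = 0.99271.
root = sin(π/26) = 0.120537  (since 1−cos² = sin²).
ω* = 2/(1+0.120537) = 1.78486
[ρ_SOR] ω* − 1 = 0.78486.

ρ_SOR = 0.78486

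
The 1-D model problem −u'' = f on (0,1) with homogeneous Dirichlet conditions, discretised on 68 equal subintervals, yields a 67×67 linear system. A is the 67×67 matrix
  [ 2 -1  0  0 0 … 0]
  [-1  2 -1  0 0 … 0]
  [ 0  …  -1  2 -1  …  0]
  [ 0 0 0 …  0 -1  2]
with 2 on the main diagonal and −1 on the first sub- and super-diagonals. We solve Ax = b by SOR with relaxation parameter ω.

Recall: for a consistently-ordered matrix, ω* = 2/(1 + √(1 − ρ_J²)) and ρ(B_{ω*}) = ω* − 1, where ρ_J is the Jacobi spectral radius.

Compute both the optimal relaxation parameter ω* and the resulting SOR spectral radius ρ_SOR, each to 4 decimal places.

spectrum of D⁻¹(L+U) = {cos(kπ/68) : 1≤k≤67}; ρ_J = cos(π/68) = 0.9989.
root = sin(π/68) = 0.04618  (since 1−cos² = sin²).
[ω*] 2 ÷ (1 + 0.04618) = 2 ÷ 1.04618 = 1.9117.
ρ(B_{ω*}) = ω*−1 = 0.9117

ω* = 1.9117, ρ_SOR = 0.9117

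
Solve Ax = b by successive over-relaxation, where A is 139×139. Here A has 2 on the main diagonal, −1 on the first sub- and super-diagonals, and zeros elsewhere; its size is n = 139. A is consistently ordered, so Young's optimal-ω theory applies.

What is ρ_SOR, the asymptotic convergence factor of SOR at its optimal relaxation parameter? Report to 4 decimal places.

n=139: λ(B_J) = 1 − λ(A)/2 = cos(kπ/140); k=1 gives ρ_J = 0.9997.
root = sin(π/140) = 0.02244  (since 1−cos² = sin²).
Then 2/(1+√(1−ρ_J²)) = 2/(1+0.02244); ω* = 2/1.02244 = 1.9561.
ρ_SOR = ω* − 1 = 1.9561 − 1 = 0.9561.

ρ_SOR = 0.9561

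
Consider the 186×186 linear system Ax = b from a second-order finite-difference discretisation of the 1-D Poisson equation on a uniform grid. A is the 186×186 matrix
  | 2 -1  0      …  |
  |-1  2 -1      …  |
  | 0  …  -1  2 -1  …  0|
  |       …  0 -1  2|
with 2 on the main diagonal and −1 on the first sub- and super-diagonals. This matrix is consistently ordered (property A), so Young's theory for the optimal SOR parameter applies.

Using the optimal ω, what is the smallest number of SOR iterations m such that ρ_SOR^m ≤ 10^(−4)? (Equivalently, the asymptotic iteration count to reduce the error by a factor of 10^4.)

m = 275

ρ_J = max_k |cos(kπ/187)| = cos(π/187) = 0.9998589
√(1−ρ_J²) = |sin(π/187)| = 0.0167992
ω* = 2/(1 + 0.0167992) = 2/1.0167992 = 1.9669567.
ρ_SOR = ω* − 1 = 1.9669567 − 1 = 0.9669567.
4·ln10 = 9.21034; −ln(0.9669567) = 0.0336016; m = ⌈9.21034/0.0336016⌉ = ⌈274.104⌉ = 275.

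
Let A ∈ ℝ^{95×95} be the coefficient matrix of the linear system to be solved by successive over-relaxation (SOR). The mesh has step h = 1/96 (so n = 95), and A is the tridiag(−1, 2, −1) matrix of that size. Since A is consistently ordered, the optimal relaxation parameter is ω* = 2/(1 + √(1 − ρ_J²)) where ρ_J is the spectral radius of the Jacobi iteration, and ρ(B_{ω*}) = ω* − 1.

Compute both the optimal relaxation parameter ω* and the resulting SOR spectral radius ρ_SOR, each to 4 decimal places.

ω* = 1.9366, ρ_SOR = 0.9366

½·tridiag(1,0,1) at n=95: λ_k = cos(kπ/96); max |λ| at k=1 ⇒ ρ_J = cos(π/96) ≈ 0.9995.
1 − cos²(π/96) = sin²(π/96) ⇒ √(1−ρ_J²) = sin(π/96) = 0.03272.
[ω*] 2 ÷ (1 + 0.03272) = 2 ÷ 1.03272 = 1.9366.
ρ(B_{ω*}) = ω*−1 = 0.9366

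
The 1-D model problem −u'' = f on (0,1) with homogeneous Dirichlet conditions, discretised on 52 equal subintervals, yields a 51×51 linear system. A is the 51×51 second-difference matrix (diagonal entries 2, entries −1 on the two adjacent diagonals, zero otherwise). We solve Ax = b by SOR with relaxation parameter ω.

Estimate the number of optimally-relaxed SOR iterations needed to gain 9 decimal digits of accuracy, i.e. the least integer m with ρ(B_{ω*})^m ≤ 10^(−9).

m = 172

½·tridiag(1,0,1) at n=51: λ_k = cos(kπ/52); max |λ| at k=1 ⇒ ρ_J = cos(π/52) ≈ 0.9981756.
1 − cos²(π/52) = sin²(π/52) ⇒ √(1−ρ_J²) = sin(π/52) = 0.0603785.
ω* = 2/(1+0.0603785) = 1.8861190
ρ_SOR = ω* − 1 = 1.8861190 − 1 = 0.8861190.
9·ln10 = 20.7233; −ln(0.8861190) = 0.120904; m = ⌈20.7233/0.120904⌉ = ⌈171.403⌉ = 172.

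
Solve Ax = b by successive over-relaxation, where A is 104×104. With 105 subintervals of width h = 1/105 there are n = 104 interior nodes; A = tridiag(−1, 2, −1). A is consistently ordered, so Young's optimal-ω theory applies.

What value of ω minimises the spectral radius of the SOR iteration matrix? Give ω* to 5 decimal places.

ρ_J = max_k |cos(kπ/105)| = cos(π/105) = 0.99955
√(1−ρ_J²) = |sin(π/105)| = 0.029915
Then 2/(1+√(1−ρ_J²)) = 2/(1+0.029915); ω* = 2/1.029915 = 1.94191.
At ω = 1.94191 every |λ(B_ω)| = ω−1, so ρ_SOR = 0.94191.

ω* = 1.94191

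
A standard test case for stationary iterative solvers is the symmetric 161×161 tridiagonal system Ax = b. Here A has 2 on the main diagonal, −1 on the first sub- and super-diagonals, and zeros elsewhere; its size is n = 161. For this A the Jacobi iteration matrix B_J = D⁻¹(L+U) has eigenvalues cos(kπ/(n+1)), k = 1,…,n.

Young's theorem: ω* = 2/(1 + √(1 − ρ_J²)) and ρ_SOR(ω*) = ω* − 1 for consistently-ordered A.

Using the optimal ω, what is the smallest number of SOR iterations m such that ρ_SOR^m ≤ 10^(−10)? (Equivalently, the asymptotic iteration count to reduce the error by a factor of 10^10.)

With n=161, ρ(Jacobi) = cos(π/162) = 0.9998120.
√(1−ρ_J²) = |sin(π/162)| = 0.0193913
[ω*] 2 ÷ (1 + 0.0193913) = 2 ÷ 1.0193913 = 1.9619551.
ρ(B_{ω*}) = ω*−1 = 0.9619551
m ≥ 10·ln10 / (−ln 0.9619551) = 593.642; smallest integer m = 594.

m = 594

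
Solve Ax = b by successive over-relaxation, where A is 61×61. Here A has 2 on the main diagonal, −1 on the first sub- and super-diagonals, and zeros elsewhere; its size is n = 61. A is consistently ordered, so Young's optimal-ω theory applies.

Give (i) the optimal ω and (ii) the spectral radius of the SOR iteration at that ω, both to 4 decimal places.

½·tridiag(1,0,1) at n=61: λ_k = cos(kπ/62); max |λ| at k=1 ⇒ ρ_J = cos(π/62) ≈ 0.9987.
√(1−ρ_J²) simplifies to sin(π/62) = 0.05065.
ω* = 2/(1+0.05065) = 1.9036
Hence ρ(B_{ω*}) = 1.9036 − 1 = 0.9036.

ω* = 1.9036, ρ_SOR = 0.9036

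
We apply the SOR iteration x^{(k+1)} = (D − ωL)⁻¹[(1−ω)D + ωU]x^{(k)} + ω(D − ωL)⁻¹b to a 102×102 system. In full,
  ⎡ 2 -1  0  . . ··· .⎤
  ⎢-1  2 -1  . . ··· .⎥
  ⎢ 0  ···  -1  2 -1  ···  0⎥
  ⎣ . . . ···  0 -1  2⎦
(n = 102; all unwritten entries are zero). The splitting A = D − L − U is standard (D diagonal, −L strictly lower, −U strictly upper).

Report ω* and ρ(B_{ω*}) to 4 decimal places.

With n=102, ρ(Jacobi) = cos(π/103) = 0.9995.
√(1−ρ_J²) = |sin(π/103)| = 0.03050
So ω* = 2/1.03050 = 1.9408 (Young).
and ρ(B_{ω*}) = 1.9408 − 1 = 0.9408.

ω* = 1.9408, ρ_SOR = 0.9408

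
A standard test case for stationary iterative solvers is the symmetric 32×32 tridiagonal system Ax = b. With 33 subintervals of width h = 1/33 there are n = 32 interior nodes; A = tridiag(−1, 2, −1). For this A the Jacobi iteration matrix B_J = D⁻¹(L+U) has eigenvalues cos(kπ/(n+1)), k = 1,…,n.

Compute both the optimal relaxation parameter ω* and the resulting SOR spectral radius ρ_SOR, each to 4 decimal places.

With n=32, ρ(Jacobi) = cos(π/33) = 0.9955.
√(1 − cos²(π/33)) = sin(π/33) ≈ 0.09506.
ω* = 2/(1+0.09506) = 1.8264
Hence ρ(B_{ω*}) = 1.8264 − 1 = 0.8264.

ω* = 1.8264, ρ_SOR = 0.8264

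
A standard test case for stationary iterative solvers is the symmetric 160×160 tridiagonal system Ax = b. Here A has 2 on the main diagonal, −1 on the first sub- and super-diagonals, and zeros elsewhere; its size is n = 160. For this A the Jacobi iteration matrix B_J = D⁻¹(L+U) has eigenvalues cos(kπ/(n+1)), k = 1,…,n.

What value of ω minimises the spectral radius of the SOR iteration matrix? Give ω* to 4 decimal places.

ω* = 1.9617

½·tridiag(1,0,1) at n=160: λ_k = cos(kπ/161); max |λ| at k=1 ⇒ ρ_J = cos(π/161) ≈ 0.9998.
√(1 − cos²(π/161)) = sin(π/161) ≈ 0.01951.
ω* = 2 / (1 + 0.01951) = 2 / 1.01951 ≈ 1.9617.
and ρ(B_{ω*}) = 1.9617 − 1 = 0.9617.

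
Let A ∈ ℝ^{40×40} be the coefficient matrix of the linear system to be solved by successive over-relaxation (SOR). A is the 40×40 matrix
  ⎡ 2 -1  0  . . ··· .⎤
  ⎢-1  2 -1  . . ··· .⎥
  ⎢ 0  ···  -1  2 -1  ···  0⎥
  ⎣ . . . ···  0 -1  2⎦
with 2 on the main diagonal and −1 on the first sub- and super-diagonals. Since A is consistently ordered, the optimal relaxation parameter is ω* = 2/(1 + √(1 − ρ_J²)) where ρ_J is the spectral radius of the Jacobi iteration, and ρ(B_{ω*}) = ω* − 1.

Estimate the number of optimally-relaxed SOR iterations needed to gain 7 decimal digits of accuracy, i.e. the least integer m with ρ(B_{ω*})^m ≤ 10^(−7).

[ρ_J] n=40: ρ(B_J) = cos(π/(n+1)) = cos(π/41) = 0.9970658.
1 − cos²(π/41) = sin²(π/41) ⇒ √(1−ρ_J²) = sin(π/41) = 0.0765493.
Then 2/(1+√(1−ρ_J²)) = 2/(1+0.0765493); ω* = 2/1.0765493 = 1.8577877.
ρ_SOR = ω* − 1 ≈ 0.8577877.
Need (0.8577877)^m ≤ 10^(−7): m ≥ 7·ln10/|ln 0.8577877| = 16.1181/0.153399 = 105.073 ⇒ m = 106.

m = 106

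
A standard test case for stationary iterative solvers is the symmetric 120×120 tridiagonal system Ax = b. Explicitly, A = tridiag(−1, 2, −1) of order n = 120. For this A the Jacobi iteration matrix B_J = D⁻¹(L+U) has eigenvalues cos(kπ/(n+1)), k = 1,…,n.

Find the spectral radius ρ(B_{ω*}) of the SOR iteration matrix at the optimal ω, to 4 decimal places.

½·tridiag(1,0,1) at n=120: λ_k = cos(kπ/121); max |λ| at k=1 ⇒ ρ_J = cos(π/121) ≈ 0.9997.
root = sin(π/121) = 0.02596  (since 1−cos² = sin²).
ω* = 2/(1 + 0.02596) = 2/1.02596 = 1.9494.
ρ_SOR = ω* − 1 ≈ 0.9494.

ρ_SOR = 0.9494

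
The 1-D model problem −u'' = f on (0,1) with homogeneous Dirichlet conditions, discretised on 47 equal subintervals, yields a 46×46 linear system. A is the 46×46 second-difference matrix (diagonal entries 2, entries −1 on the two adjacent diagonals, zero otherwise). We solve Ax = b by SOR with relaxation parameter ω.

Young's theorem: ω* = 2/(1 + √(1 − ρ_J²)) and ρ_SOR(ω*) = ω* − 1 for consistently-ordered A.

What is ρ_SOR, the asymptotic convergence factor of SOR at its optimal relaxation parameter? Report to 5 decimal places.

ρ_SOR = 0.87478

With n=46, ρ(Jacobi) = cos(π/47) = 0.99777.
√(1−ρ_J²) simplifies to sin(π/47) = 0.066793.
[ω*] 2 ÷ (1 + 0.066793) = 2 ÷ 1.066793 = 1.87478.
and ρ(B_{ω*}) = 1.87478 − 1 = 0.87478.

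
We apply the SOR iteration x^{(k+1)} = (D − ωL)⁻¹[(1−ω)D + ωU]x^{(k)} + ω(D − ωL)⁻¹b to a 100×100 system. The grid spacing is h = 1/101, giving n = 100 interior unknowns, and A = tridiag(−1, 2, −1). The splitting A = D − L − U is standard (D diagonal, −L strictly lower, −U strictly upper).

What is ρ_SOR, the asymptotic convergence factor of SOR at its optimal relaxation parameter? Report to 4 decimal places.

ρ_SOR = 0.9397

ρ_J = max_k |cos(kπ/101)| = cos(π/101) = 0.9995
√(1 − cos²(π/101)) = sin(π/101) ≈ 0.03110.
Then 2/(1+√(1−ρ_J²)) = 2/(1+0.03110); ω* = 2/1.03110 = 1.9397.
ρ_SOR = ω* − 1 = 1.9397 − 1 = 0.9397.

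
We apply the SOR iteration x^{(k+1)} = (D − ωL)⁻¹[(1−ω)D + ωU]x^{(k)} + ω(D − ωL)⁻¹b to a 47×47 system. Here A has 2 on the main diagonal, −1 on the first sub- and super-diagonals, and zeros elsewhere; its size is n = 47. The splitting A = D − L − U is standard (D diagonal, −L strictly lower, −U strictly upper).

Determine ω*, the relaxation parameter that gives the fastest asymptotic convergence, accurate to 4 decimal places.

ω* = 1.8772

B_J for the 47×47 system has eigenvalues cos(kπ/48); ρ_J = cos(π/48) = 0.9979.
root = sin(π/48) = 0.06540  (since 1−cos² = sin²).
ω* = 2 / (1 + 0.06540) = 2 / 1.06540 ≈ 1.8772.
ρ_SOR = ω* − 1 = 1.8772 − 1 = 0.8772.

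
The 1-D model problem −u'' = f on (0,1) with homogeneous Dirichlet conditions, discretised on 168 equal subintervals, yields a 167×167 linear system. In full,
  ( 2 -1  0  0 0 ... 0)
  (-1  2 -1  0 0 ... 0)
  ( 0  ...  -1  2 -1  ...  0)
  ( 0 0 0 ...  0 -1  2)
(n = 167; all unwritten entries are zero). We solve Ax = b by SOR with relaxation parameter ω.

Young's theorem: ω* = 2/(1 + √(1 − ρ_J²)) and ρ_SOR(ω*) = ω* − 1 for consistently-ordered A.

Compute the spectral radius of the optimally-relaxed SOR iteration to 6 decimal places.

ρ_SOR = 0.963289

[ρ_J] n=167: ρ(B_J) = cos(π/(n+1)) = cos(π/168) = 0.999825.
√(1−ρ_J²) = |sin(π/168)| = 0.0186989
ω* = 2/(1 + 0.0186989) = 2/1.0186989 = 1.963289.
ρ_SOR = ω* − 1 = 1.963289 − 1 = 0.963289.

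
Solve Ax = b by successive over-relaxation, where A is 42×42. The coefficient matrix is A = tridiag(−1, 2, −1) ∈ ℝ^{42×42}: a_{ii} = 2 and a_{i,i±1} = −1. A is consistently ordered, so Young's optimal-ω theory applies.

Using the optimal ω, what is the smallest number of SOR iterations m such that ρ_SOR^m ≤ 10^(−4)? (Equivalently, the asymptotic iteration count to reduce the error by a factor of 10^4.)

m = 63

½·tridiag(1,0,1) at n=42: λ_k = cos(kπ/43); max |λ| at k=1 ⇒ ρ_J = cos(π/43) ≈ 0.9973323.
√(1 − cos²(π/43)) = sin(π/43) ≈ 0.0729953.
Young: ω* = 2/(1+√(1−ρ_J²)) = 2/(1+0.0729953) = 2/1.0729953 = 1.8639411.
At ω = 1.8639411 every |λ(B_ω)| = ω−1, so ρ_SOR = 0.8639411.
Need (0.8639411)^m ≤ 10^(−4): m ≥ 4·ln10/|ln 0.8639411| = 9.21034/0.146251 = 62.976 ⇒ m = 63.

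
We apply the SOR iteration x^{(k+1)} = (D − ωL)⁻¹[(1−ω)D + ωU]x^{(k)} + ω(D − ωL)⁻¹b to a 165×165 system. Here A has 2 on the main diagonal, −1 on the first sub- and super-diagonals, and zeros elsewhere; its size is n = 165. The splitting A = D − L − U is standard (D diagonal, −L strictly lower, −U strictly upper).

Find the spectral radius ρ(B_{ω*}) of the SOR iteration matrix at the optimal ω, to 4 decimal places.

With n=165, ρ(Jacobi) = cos(π/166) = 0.9998.
1 − cos²(π/166) = sin²(π/166) ⇒ √(1−ρ_J²) = sin(π/166) = 0.01892.
So ω* = 2/1.01892 = 1.9629 (Young).
At ω = 1.9629 every |λ(B_ω)| = ω−1, so ρ_SOR = 0.9629.

ρ_SOR = 0.9629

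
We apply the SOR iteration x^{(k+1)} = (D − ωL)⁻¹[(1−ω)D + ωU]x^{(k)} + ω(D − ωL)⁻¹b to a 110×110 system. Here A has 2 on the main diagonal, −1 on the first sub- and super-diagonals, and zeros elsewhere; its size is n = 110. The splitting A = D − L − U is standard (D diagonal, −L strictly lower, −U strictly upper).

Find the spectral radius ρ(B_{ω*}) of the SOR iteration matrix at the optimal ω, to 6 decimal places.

n=110: λ(B_J) = 1 − λ(A)/2 = cos(kπ/111); k=1 gives ρ_J = 0.999600.
√(1−ρ_J²) simplifies to sin(π/111) = 0.0282989.
ω* = 2 / (1 + 0.0282989) = 2 / 1.0282989 ≈ 1.944960.
ρ(B_{ω*}) = ω*−1 = 0.944960

ρ_SOR = 0.944960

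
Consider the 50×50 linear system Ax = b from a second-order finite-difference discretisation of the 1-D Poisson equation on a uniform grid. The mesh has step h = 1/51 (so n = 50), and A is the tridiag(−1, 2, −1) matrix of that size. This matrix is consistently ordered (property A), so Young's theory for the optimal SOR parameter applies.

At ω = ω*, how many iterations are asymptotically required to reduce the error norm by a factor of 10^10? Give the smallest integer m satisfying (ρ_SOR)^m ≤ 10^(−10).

B_J for the 50×50 system has eigenvalues cos(kπ/51); ρ_J = cos(π/51) = 0.9981033.
√(1−ρ_J²) simplifies to sin(π/51) = 0.0615609.
ω* = 2/(1+0.0615609) = 1.8840181
[ρ_SOR] ω* − 1 = 0.8840181.
Need (0.8840181)^m ≤ 10^(−10): m ≥ 10·ln10/|ln 0.8840181| = 23.0259/0.123278 = 186.780 ⇒ m = 187.

m = 187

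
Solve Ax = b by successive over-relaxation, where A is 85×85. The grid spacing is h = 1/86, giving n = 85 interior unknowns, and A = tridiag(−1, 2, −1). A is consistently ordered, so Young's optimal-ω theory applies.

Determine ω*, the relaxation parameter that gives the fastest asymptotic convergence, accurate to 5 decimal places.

[ρ_J] n=85: ρ(B_J) = cos(π/(n+1)) = cos(π/86) = 0.99933.
√(1−ρ_J²) = |sin(π/86)| = 0.036522
So ω* = 2/1.036522 = 1.92953 (Young).
ρ_SOR = ω* − 1 ≈ 0.92953.

ω* = 1.92953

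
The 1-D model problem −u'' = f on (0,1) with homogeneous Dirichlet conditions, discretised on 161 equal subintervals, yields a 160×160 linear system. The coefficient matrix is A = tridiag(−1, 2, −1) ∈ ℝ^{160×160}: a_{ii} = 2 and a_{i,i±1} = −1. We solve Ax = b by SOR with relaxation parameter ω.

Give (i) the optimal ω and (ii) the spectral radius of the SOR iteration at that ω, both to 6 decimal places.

ω* = 1.961723, ρ_SOR = 0.961723

spectrum of D⁻¹(L+U) = {cos(kπ/161) : 1≤k≤160}; ρ_J = cos(π/161) = 0.999810.
root = sin(π/161) = 0.0195118  (since 1−cos² = sin²).
Young: ω* = 2/(1+√(1−ρ_J²)) = 2/(1+0.0195118) = 2/1.0195118 = 1.961723.
ρ_SOR = ω* − 1 ≈ 0.961723.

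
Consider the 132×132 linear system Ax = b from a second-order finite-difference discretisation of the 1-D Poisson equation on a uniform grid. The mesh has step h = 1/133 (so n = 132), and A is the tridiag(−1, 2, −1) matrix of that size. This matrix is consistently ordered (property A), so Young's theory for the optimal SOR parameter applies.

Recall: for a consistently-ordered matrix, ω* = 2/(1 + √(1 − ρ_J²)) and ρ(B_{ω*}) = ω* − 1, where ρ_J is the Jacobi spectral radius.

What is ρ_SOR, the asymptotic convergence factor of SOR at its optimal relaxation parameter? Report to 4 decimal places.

ρ_SOR = 0.9539

n=132: λ(B_J) = 1 − λ(A)/2 = cos(kπ/133); k=1 gives ρ_J = 0.9997.
√(1−ρ_J²) = |sin(π/133)| = 0.02362
ω* = 2/(1+0.02362) = 1.9539
[ρ_SOR] ω* − 1 = 0.9539.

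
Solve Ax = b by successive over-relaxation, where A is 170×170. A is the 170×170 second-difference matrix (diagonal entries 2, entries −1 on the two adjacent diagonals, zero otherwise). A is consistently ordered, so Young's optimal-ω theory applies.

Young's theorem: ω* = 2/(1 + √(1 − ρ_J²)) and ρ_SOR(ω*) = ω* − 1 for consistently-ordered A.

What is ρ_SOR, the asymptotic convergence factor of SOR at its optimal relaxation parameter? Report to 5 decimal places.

ρ_SOR = 0.96392

B_J for the 170×170 system has eigenvalues cos(kπ/171); ρ_J = cos(π/171) = 0.99983.
√(1−ρ_J²) simplifies to sin(π/171) = 0.018371.
So ω* = 2/1.018371 = 1.96392 (Young).
ρ(B_{ω*}) = ω*−1 = 0.96392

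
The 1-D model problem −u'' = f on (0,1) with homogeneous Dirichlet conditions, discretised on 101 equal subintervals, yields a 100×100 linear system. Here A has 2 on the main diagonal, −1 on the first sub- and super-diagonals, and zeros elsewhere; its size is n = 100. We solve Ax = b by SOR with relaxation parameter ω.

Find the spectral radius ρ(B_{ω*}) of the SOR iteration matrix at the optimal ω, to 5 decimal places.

ρ_SOR = 0.93968

[ρ_J] n=100: ρ(B_J) = cos(π/(n+1)) = cos(π/101) = 0.99952.
√(1−ρ_J²) simplifies to sin(π/101) = 0.031100.
ω* = 2 / (1 + 0.031100) = 2 / 1.031100 ≈ 1.93968.
At ω = 1.93968 every |λ(B_ω)| = ω−1, so ρ_SOR = 0.93968.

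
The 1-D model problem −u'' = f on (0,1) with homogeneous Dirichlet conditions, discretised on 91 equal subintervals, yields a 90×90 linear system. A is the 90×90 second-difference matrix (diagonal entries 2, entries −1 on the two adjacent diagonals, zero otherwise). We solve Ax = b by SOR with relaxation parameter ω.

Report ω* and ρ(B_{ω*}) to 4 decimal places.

spectrum of D⁻¹(L+U) = {cos(kπ/91) : 1≤k≤90}; ρ_J = cos(π/91) = 0.9994.
√(1 − cos²(π/91)) = sin(π/91) ≈ 0.03452.
ω* = 2 / (1 + 0.03452) = 2 / 1.03452 ≈ 1.9333.
and ρ(B_{ω*}) = 1.9333 − 1 = 0.9333.

ω* = 1.9333, ρ_SOR = 0.9333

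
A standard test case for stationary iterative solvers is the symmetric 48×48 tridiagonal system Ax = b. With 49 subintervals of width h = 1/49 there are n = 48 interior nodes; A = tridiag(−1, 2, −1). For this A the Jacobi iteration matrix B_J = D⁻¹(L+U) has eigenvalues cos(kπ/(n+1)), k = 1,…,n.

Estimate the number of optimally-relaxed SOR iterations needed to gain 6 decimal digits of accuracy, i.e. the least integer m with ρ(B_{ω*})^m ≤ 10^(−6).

spectrum of D⁻¹(L+U) = {cos(kπ/49) : 1≤k≤48}; ρ_J = cos(π/49) = 0.9979454.
√(1 − cos²(π/49)) = sin(π/49) ≈ 0.0640702.
[ω*] 2 ÷ (1 + 0.0640702) = 2 ÷ 1.0640702 = 1.8795752.
ρ_SOR = ω* − 1 ≈ 0.8795752.
ρ_SOR^m ≤ 10^(−6) ⇔ m ≥ 6·ln10/(−ln 0.8795752) = 13.8155/0.128316 = 107.668; m = ⌈107.668⌉ = 108.

m = 108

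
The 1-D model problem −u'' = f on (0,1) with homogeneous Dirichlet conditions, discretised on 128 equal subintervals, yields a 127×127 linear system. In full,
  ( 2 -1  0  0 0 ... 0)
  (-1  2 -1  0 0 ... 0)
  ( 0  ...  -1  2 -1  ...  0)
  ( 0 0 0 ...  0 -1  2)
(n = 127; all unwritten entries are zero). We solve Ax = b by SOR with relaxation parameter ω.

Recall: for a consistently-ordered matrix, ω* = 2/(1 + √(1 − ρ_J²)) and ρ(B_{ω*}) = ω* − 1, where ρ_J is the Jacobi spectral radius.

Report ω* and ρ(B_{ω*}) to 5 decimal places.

ρ_J = max_k |cos(kπ/128)| = cos(π/128) = 0.99970
√(1−ρ_J²) = |sin(π/128)| = 0.024541
ω* = 2 / (1 + 0.024541) = 2 / 1.024541 ≈ 1.95209.
At ω = 1.95209 every |λ(B_ω)| = ω−1, so ρ_SOR = 0.95209.

ω* = 1.95209, ρ_SOR = 0.95209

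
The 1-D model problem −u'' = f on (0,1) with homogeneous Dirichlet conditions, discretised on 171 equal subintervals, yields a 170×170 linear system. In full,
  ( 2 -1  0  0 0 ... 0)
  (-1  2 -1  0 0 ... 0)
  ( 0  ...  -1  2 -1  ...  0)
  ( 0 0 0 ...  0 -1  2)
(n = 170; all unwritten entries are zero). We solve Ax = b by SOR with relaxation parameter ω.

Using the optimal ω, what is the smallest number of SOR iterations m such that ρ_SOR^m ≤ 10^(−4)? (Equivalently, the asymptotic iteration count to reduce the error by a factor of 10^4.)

[ρ_J] n=170: ρ(B_J) = cos(π/(n+1)) = cos(π/171) = 0.9998312.
root = sin(π/171) = 0.0183709  (since 1−cos² = sin²).
[ω*] 2 ÷ (1 + 0.0183709) = 2 ÷ 1.0183709 = 1.9639210.
Hence ρ(B_{ω*}) = 1.9639210 − 1 = 0.9639210.
ρ_SOR^m ≤ 10^(−4) ⇔ m ≥ 4·ln10/(−ln 0.9639210) = 9.21034/0.0367459 = 250.649; m = ⌈250.649⌉ = 251.

m = 251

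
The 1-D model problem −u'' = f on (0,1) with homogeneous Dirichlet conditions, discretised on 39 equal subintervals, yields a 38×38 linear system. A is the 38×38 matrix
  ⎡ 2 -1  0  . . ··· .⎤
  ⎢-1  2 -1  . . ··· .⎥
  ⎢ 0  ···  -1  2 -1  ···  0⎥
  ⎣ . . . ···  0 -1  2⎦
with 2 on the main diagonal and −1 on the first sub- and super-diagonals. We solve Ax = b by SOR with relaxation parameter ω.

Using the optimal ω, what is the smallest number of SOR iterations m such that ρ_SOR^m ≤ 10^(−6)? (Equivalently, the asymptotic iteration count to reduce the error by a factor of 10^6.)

m = 86

B_J for the 38×38 system has eigenvalues cos(kπ/39); ρ_J = cos(π/39) = 0.9967573.
1 − cos²(π/39) = sin²(π/39) ⇒ √(1−ρ_J²) = sin(π/39) = 0.0804666.
Then 2/(1+√(1−ρ_J²)) = 2/(1+0.0804666); ω* = 2/1.0804666 = 1.8510521.
[ρ_SOR] ω* − 1 = 0.8510521.
Need (0.8510521)^m ≤ 10^(−6): m ≥ 6·ln10/|ln 0.8510521| = 13.8155/0.161282 = 85.661 ⇒ m = 86.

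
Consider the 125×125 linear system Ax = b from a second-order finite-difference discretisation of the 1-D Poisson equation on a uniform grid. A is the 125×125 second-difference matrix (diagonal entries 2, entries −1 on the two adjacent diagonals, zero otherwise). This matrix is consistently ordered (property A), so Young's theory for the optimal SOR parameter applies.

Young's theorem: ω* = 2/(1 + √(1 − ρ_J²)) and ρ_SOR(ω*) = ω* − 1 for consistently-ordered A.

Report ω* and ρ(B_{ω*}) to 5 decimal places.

½·tridiag(1,0,1) at n=125: λ_k = cos(kπ/126); max |λ| at k=1 ⇒ ρ_J = cos(π/126) ≈ 0.99969.
√(1−ρ_J²) simplifies to sin(π/126) = 0.024931.
ω* = 2/(1 + 0.024931) = 2/1.024931 = 1.95135.
ρ_SOR = ω* − 1 = 1.95135 − 1 = 0.95135.

ω* = 1.95135, ρ_SOR = 0.95135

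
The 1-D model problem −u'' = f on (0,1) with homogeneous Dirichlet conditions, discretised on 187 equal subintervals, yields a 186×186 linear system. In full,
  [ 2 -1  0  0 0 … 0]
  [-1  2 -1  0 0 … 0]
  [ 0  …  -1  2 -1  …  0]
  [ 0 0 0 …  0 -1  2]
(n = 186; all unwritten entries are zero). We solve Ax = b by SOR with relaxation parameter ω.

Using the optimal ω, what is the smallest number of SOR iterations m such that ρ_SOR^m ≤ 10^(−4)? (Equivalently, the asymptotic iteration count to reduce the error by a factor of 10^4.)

[ρ_J] n=186: ρ(B_J) = cos(π/(n+1)) = cos(π/187) = 0.9998589.
√(1−ρ_J²) = |sin(π/187)| = 0.0167992
So ω* = 2/1.0167992 = 1.9669567 (Young).
and ρ(B_{ω*}) = 1.9669567 − 1 = 0.9669567.
ρ_SOR^m ≤ 10^(−4) ⇔ m ≥ 4·ln10/(−ln 0.9669567) = 9.21034/0.0336016 = 274.104; m = ⌈274.104⌉ = 275.

m = 275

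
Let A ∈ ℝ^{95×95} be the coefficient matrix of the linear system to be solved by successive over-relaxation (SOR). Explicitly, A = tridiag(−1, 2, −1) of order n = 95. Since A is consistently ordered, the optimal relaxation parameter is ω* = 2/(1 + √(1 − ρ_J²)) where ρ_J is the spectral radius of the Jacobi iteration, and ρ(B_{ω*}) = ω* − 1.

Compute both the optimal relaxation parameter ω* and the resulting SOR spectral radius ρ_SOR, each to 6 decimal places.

ω* = 1.936635, ρ_SOR = 0.936635

With n=95, ρ(Jacobi) = cos(π/96) = 0.999465.
1 − cos²(π/96) = sin²(π/96) ⇒ √(1−ρ_J²) = sin(π/96) = 0.0327191.
Young: ω* = 2/(1+√(1−ρ_J²)) = 2/(1+0.0327191) = 2/1.0327191 = 1.936635.
ρ_SOR = ω* − 1 ≈ 0.936635.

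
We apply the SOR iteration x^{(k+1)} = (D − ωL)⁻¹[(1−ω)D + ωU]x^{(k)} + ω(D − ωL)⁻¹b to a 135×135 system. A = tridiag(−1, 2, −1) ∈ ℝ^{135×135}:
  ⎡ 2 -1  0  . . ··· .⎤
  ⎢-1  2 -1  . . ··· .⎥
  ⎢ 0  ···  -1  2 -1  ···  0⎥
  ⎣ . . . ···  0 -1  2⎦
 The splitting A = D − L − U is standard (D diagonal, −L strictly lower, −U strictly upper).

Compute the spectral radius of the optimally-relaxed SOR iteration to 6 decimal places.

n=135: λ(B_J) = 1 − λ(A)/2 = cos(kπ/136); k=1 gives ρ_J = 0.999733.
√(1 − cos²(π/136)) = sin(π/136) ≈ 0.0230979.
ω* = 2/(1+0.0230979) = 1.954847
Hence ρ(B_{ω*}) = 1.954847 − 1 = 0.954847.

ρ_SOR = 0.954847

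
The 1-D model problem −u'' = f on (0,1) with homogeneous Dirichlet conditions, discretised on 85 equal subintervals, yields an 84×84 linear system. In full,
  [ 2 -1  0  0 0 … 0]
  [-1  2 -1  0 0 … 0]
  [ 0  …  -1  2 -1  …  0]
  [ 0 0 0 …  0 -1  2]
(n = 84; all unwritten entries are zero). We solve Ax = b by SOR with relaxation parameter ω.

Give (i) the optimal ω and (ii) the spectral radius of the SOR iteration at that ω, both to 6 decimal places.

ω* = 1.928731, ρ_SOR = 0.928731

With n=84, ρ(Jacobi) = cos(π/85) = 0.999317.
√(1−ρ_J²) simplifies to sin(π/85) = 0.0369515.
ω* = 2/(1 + 0.0369515) = 2/1.0369515 = 1.928731.
Hence ρ(B_{ω*}) = 1.928731 − 1 = 0.928731.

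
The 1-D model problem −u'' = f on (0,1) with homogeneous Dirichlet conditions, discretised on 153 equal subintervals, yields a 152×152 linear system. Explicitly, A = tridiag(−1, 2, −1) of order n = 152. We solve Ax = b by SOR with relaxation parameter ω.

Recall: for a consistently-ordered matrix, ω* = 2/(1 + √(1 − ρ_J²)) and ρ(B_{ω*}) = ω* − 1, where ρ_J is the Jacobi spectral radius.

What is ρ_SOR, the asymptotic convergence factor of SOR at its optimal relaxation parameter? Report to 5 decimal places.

[ρ_J] n=152: ρ(B_J) = cos(π/(n+1)) = cos(π/153) = 0.99979.
√(1−ρ_J²) simplifies to sin(π/153) = 0.020532.
ω* = 2 / (1 + 0.020532) = 2 / 1.020532 ≈ 1.95976.
At ω = 1.95976 every |λ(B_ω)| = ω−1, so ρ_SOR = 0.95976.

ρ_SOR = 0.95976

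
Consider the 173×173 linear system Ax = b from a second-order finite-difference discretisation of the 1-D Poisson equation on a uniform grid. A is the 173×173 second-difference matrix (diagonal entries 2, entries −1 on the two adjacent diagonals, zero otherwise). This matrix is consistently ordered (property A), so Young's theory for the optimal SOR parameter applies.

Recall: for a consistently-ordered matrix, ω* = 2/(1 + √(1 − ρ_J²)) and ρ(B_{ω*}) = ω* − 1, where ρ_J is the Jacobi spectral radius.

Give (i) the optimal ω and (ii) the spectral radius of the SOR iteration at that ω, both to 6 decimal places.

ω* = 1.964532, ρ_SOR = 0.964532

n=173: λ(B_J) = 1 − λ(A)/2 = cos(kπ/174); k=1 gives ρ_J = 0.999837.
√(1−ρ_J²) = |sin(π/174)| = 0.0180541
So ω* = 2/1.0180541 = 1.964532 (Young).
Hence ρ(B_{ω*}) = 1.964532 − 1 = 0.964532.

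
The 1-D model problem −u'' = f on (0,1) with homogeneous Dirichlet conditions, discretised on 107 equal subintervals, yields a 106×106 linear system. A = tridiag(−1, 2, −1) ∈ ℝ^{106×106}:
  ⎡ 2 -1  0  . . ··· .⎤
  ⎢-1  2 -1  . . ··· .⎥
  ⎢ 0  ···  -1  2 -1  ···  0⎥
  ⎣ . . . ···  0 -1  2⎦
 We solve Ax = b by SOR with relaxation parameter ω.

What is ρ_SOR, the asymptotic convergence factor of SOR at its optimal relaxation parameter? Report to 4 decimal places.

B_J for the 106×106 system has eigenvalues cos(kπ/107); ρ_J = cos(π/107) = 0.9996.
√(1−ρ_J²) = |sin(π/107)| = 0.02936
ω* = 2/(1 + 0.02936) = 2/1.02936 = 1.9430.
Hence ρ(B_{ω*}) = 1.9430 − 1 = 0.9430.

ρ_SOR = 0.9430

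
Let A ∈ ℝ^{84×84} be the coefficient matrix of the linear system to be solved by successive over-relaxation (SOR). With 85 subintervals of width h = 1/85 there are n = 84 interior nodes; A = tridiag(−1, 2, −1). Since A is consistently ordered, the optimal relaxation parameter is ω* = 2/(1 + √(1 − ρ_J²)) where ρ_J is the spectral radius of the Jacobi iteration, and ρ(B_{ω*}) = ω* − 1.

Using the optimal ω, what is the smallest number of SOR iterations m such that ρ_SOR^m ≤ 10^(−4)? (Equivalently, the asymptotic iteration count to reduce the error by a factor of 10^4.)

m = 125

B_J for the 84×84 system has eigenvalues cos(kπ/85); ρ_J = cos(π/85) = 0.9993171.
√(1−ρ_J²) simplifies to sin(π/85) = 0.0369515.
[ω*] 2 ÷ (1 + 0.0369515) = 2 ÷ 1.0369515 = 1.9287305.
At ω = 1.9287305 every |λ(B_ω)| = ω−1, so ρ_SOR = 0.9287305.
Need (0.9287305)^m ≤ 10^(−4): m ≥ 4·ln10/|ln 0.9287305| = 9.21034/0.0739367 = 124.571 ⇒ m = 125.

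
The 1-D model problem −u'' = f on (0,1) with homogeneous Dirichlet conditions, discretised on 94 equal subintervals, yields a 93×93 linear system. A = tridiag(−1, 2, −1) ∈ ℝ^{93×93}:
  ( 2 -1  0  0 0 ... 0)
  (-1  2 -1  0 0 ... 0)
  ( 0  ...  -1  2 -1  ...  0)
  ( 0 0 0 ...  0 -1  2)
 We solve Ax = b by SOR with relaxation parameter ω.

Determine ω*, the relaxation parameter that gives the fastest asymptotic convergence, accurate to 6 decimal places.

½·tridiag(1,0,1) at n=93: λ_k = cos(kπ/94); max |λ| at k=1 ⇒ ρ_J = cos(π/94) ≈ 0.999442.
√(1−ρ_J²) simplifies to sin(π/94) = 0.0334150.
So ω* = 2/1.0334150 = 1.935331 (Young).
[ρ_SOR] ω* − 1 = 0.935331.

ω* = 1.935331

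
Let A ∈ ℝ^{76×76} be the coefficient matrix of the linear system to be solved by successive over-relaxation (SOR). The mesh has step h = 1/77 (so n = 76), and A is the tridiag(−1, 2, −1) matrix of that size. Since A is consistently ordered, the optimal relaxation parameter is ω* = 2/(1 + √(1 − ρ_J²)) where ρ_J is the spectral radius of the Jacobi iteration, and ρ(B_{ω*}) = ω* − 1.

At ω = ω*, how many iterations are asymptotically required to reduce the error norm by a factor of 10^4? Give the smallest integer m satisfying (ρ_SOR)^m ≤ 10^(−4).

ρ_J = max_k |cos(kπ/77)| = cos(π/77) = 0.9991678
√(1 − cos²(π/77)) = sin(π/77) ≈ 0.0407886.
ω* = 2/(1 + 0.0407886) = 2/1.0407886 = 1.9216198.
Hence ρ(B_{ω*}) = 1.9216198 − 1 = 0.9216198.
For 4 digits: m = 4·ln10 / (−ln 0.9216198) = 9.21034/0.0816225 = 112.841; round up → m = 113.

m = 113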